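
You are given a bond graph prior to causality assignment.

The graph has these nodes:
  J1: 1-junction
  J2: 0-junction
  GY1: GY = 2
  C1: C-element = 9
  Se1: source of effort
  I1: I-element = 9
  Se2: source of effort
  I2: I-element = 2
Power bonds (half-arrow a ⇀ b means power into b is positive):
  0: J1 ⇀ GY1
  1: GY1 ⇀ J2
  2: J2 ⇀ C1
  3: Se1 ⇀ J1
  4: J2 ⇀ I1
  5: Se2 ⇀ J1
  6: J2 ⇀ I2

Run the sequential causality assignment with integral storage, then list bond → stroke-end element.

β0 stroke at GY1
β1 stroke at GY1
β2 stroke at J2
β3 stroke at J1
β4 stroke at I1
β5 stroke at J1
β6 stroke at I2

bond 3 |J1  (Se1: effort source, stroke at far end)
bond 5 |J1  (Se2: effort source, stroke at far end)
bond 0 |GY1  (J1 needs exactly one f-in)
bond 1 |GY1  (GY1 both-in/both-out from 0)
bond 2 |J2  (prefer integral on C1)
bond 4 |I1  (common-e at J2 fixed by 2)
bond 6 |I2  (J2: bond 2 brought effort, rest push out)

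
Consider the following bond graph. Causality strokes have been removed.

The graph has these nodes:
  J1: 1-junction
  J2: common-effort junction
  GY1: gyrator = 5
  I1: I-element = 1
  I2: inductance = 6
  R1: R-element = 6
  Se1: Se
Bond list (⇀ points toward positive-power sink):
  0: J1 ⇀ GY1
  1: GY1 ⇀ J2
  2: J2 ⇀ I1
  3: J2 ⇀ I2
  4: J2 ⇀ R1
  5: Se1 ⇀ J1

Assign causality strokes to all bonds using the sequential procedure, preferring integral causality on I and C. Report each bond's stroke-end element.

b5 stroke at J1  (source Se1 imposes e)
b0 stroke at GY1  (J1: last free bond brings flow in)
b1 stroke at GY1  (GY GY1: same side as bond 0)
b2 stroke at I1  (I1: I, integral causality)
b3 stroke at I2  (I2 integral (f out))
b4 stroke at J2  (J2: last free bond brings effort in)

#0 |GY1
#1 |GY1
#2 |I1
#3 |I2
#4 |J2
#5 |J1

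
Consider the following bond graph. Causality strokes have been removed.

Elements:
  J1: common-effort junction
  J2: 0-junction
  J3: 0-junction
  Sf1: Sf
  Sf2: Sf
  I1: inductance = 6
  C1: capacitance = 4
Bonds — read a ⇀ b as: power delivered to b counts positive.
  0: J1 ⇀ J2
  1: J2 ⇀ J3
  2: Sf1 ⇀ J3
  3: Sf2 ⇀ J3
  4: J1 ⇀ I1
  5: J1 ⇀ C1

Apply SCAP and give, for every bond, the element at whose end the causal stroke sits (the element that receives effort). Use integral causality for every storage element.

#0 stroke→J2
#1 stroke→J3
#2 stroke→Sf1
#3 stroke→Sf2
#4 stroke→I1
#5 stroke→J1

b2 |Sf1  (Sf1: flow source, stroke at near end)
b3 |Sf2  (source Sf2 imposes f)
b1 |J3  (only one effort-in slot at J3)
b0 |J2  (J2: last free bond brings effort in)
b4 |I1  (prefer integral on I1)
b5 |J1  (only one effort-in slot at J1)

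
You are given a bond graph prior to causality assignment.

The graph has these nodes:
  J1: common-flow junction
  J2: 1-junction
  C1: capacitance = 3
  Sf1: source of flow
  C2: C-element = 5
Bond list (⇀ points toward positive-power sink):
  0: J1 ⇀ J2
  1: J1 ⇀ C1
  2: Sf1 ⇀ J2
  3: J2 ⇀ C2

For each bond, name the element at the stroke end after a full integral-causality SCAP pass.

#2 stroke→Sf1  (source Sf1 imposes f)
#0 stroke→J2  (common-f at J2 fixed by 2)
#3 stroke→J2  (J2: bond 2 brought flow, rest push out)
#1 stroke→J1  (J1: bond 0 brought flow, rest push out)

bond 0 stroke→J2
bond 1 stroke→J1
bond 2 stroke→Sf1
bond 3 stroke→J2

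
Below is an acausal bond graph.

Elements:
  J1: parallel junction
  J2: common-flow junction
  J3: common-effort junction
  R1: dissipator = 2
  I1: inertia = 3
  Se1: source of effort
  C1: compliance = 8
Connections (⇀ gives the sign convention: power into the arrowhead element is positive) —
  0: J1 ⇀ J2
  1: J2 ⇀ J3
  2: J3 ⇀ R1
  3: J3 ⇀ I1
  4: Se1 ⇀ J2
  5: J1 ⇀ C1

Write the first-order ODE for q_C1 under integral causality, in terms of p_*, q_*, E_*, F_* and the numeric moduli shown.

dq_C1/dt = -E_Se1/2 - p_I1/3 - q_C1/16

b4 stroke→J2  (Se1: effort source, stroke at far end)
b3 stroke→I1  (I1 integral (f out))
b5 stroke→J1  (prefer integral on C1)
b0 stroke→J2  (common-e at J1 fixed by 5)
b1 stroke→J3  (only one flow-in slot at J2)
b2 stroke→R1  (0-jn J3 has e-setter on 1)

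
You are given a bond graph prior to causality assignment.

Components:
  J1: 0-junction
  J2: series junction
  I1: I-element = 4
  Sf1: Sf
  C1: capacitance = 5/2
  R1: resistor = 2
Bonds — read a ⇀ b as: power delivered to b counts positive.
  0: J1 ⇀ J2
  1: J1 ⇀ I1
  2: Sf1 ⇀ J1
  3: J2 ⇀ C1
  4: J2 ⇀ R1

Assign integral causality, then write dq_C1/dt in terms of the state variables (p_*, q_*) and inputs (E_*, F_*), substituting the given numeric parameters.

dq_C1/dt = F_Sf1 - p_I1/4

β2 stroke at Sf1  (Sf1: flow source, stroke at near end)
β1 stroke at I1  (prefer integral on I1)
β0 stroke at J1  (J1: last free bond brings effort in)
β3 stroke at J2  (1-jn J2 has f-setter on 0)
β4 stroke at J2  (J2: bond 0 brought flow, rest push out)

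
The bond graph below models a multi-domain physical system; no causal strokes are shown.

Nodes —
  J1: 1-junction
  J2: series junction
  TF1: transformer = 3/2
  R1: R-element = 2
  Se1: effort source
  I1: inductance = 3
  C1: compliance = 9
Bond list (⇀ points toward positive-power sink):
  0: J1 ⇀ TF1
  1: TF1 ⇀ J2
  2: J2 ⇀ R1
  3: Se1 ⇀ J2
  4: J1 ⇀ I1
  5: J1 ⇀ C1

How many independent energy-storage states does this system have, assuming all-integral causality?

bond 3 stroke→J2  (Se1: effort source, stroke at far end)
bond 4 stroke→I1  (I1 integral (f out))
bond 0 stroke→J1  (J1: bond 4 brought flow, rest push out)
bond 5 stroke→J1  (J1 flow already set via bond 4)
bond 1 stroke→TF1  (TF TF1: opposite of bond 0)
bond 2 stroke→J2  (J2: bond 1 brought flow, rest push out)

2  (C1, I1 all integral)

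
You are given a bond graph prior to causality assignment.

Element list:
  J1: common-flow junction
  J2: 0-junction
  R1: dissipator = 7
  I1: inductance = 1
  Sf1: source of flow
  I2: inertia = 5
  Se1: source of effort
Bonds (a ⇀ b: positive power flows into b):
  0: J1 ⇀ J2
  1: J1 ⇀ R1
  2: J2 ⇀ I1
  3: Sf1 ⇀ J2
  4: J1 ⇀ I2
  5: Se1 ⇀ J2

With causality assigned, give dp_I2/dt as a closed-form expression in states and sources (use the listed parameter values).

dp_I2/dt = -E_Se1 - 7*p_I2/5

b3 |Sf1  (Sf1 (Sf) sets flow on bond)
b5 |J2  (source Se1 imposes e)
b0 |J1  (J2 effort already set via bond 5)
b2 |I1  (common-e at J2 fixed by 5)
b4 |I2  (I2 integral (f out))
b1 |J1  (J1: bond 4 brought flow, rest push out)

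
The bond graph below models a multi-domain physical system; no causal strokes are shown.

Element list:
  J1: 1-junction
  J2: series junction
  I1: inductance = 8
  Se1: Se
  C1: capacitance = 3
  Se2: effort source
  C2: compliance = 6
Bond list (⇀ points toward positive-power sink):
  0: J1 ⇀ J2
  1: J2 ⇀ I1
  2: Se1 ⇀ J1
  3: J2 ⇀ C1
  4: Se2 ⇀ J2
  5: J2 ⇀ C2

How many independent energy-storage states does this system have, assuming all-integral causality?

β2 →J1  (source Se1 imposes e)
β4 →J2  (Se2 (Se) sets effort on bond)
β0 →J2  (only one flow-in slot at J1)
β1 →I1  (I1: I, integral causality)
β3 →J2  (J2: bond 1 brought flow, rest push out)
β5 →J2  (common-f at J2 fixed by 1)

3  (C1, C2, I1 all integral)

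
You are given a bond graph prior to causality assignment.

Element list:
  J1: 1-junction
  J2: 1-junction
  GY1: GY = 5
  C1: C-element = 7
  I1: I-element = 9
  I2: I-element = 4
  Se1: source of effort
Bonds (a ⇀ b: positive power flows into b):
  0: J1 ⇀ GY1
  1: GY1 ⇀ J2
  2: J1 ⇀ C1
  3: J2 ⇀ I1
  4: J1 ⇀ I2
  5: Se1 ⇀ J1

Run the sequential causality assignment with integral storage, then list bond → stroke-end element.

b5 |J1  (Se1 (Se) sets effort on bond)
b2 |J1  (prefer integral on C1)
b3 |I1  (prefer integral on I1)
b1 |J2  (common-f at J2 fixed by 3)
b0 |J1  (GY1: gyrator matches bond 1)
b4 |I2  (closing 1-jn rule on J1)

b0 stroke→J1
b1 stroke→J2
b2 stroke→J1
b3 stroke→I1
b4 stroke→I2
b5 stroke→J1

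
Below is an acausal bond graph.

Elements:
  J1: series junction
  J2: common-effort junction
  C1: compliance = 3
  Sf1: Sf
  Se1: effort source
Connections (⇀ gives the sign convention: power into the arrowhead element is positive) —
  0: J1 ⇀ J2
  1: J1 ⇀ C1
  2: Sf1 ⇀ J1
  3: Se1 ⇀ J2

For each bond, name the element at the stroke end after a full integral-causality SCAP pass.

β0 stroke→J1
β1 stroke→J1
β2 stroke→Sf1
β3 stroke→J2

β2 →Sf1  (source Sf1 imposes f)
β3 →J2  (Se1 (Se) sets effort on bond)
β0 →J1  (common-f at J1 fixed by 2)
β1 →J1  (J1: bond 2 brought flow, rest push out)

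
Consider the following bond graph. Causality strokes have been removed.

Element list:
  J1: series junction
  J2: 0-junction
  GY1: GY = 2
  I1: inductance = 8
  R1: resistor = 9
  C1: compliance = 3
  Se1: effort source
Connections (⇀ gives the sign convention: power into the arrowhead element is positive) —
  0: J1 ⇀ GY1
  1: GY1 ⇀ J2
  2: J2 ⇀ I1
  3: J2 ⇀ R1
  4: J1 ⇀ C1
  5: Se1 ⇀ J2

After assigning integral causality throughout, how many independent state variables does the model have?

β5 →J2  (source Se1 imposes e)
β1 →GY1  (J2: bond 5 brought effort, rest push out)
β2 →I1  (0-jn J2 has e-setter on 5)
β3 →R1  (0-jn J2 has e-setter on 5)
β0 →GY1  (GY1: gyrator matches bond 1)
β4 →J1  (J1 flow already set via bond 0)

2  (C1, I1 all integral)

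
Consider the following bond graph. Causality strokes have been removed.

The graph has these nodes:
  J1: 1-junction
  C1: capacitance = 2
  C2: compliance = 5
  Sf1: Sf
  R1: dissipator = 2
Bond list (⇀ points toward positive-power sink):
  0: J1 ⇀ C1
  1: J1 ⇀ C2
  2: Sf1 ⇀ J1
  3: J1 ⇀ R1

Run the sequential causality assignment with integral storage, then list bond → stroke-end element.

β2 stroke→Sf1  (Sf1 (Sf) sets flow on bond)
β0 stroke→J1  (J1 flow already set via bond 2)
β1 stroke→J1  (common-f at J1 fixed by 2)
β3 stroke→J1  (J1: bond 2 brought flow, rest push out)

b0 |J1
b1 |J1
b2 |Sf1
b3 |J1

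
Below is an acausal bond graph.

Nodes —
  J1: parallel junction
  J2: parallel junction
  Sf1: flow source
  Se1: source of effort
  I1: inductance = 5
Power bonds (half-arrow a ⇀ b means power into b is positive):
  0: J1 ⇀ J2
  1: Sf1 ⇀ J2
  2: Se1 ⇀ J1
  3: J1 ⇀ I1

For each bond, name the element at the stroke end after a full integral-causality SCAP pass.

#1 stroke at Sf1  (Sf1 fixes flow; stroke at Sf1)
#2 stroke at J1  (Se1 (Se) sets effort on bond)
#0 stroke at J2  (common-e at J1 fixed by 2)
#3 stroke at I1  (common-e at J1 fixed by 2)

b0 stroke at J2
b1 stroke at Sf1
b2 stroke at J1
b3 stroke at I1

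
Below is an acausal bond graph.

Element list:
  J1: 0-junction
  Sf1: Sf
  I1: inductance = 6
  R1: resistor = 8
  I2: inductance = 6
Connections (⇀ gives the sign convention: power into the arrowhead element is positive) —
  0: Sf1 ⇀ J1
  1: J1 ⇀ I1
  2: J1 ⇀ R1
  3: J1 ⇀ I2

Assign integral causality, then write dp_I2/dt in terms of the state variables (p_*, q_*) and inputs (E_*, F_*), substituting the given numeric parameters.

β0 stroke→Sf1  (Sf1 fixes flow; stroke at Sf1)
β1 stroke→I1  (prefer integral on I1)
β3 stroke→I2  (prefer integral on I2)
β2 stroke→J1  (closing 0-jn rule on J1)

dp_I2/dt = 8*F_Sf1 - 4*p_I1/3 - 4*p_I2/3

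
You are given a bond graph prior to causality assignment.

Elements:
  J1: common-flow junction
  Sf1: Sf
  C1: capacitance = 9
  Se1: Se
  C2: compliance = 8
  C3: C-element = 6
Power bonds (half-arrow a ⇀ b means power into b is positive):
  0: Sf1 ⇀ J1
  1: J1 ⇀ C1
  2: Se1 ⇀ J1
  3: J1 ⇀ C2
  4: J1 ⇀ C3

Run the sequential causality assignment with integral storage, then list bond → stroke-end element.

b0 stroke at Sf1  (Sf1: flow source, stroke at near end)
b2 stroke at J1  (Se1 fixes effort; stroke away)
b1 stroke at J1  (common-f at J1 fixed by 0)
b3 stroke at J1  (1-jn J1 has f-setter on 0)
b4 stroke at J1  (common-f at J1 fixed by 0)

bond 0 stroke→Sf1
bond 1 stroke→J1
bond 2 stroke→J1
bond 3 stroke→J1
bond 4 stroke→J1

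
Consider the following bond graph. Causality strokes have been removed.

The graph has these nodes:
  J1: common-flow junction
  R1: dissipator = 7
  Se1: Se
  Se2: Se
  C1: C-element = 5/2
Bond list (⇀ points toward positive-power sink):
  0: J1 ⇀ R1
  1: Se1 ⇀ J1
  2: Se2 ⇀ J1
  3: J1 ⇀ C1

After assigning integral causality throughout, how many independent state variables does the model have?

1  (C1 all integral)

b1 stroke at J1  (Se1 fixes effort; stroke away)
b2 stroke at J1  (Se2: effort source, stroke at far end)
b3 stroke at J1  (C1: C, integral causality)
b0 stroke at R1  (J1 needs exactly one f-in)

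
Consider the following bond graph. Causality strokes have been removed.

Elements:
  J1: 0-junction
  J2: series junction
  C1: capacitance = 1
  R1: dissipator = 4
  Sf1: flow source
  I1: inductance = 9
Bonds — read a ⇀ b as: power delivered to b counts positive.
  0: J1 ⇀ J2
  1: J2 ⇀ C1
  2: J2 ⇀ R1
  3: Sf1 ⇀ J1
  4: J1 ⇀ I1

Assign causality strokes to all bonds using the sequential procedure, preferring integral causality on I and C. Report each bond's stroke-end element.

bond 3 stroke→Sf1  (Sf1 (Sf) sets flow on bond)
bond 1 stroke→J2  (C1: C, integral causality)
bond 4 stroke→I1  (I1 integral (f out))
bond 0 stroke→J1  (J1: last free bond brings effort in)
bond 2 stroke→J2  (common-f at J2 fixed by 0)

#0 stroke→J1
#1 stroke→J2
#2 stroke→J2
#3 stroke→Sf1
#4 stroke→I1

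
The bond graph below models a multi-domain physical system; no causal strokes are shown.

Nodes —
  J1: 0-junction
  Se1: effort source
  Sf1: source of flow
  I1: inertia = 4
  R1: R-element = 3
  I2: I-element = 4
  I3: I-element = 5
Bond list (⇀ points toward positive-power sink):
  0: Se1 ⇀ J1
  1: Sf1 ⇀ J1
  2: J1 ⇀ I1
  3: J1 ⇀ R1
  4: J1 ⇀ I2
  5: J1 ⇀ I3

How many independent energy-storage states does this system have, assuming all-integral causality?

3  (I1, I2, I3 all integral)

b0 →J1  (Se1 (Se) sets effort on bond)
b1 →Sf1  (Sf1 fixes flow; stroke at Sf1)
b2 →I1  (common-e at J1 fixed by 0)
b3 →R1  (J1: bond 0 brought effort, rest push out)
b4 →I2  (J1: bond 0 brought effort, rest push out)
b5 →I3  (common-e at J1 fixed by 0)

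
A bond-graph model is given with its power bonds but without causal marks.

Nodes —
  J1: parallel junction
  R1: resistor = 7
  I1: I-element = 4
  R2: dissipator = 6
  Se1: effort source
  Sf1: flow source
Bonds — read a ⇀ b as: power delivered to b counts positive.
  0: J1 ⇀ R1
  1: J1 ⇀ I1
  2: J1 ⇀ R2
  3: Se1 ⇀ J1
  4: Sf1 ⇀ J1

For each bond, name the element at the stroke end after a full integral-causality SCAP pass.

β0 stroke at R1
β1 stroke at I1
β2 stroke at R2
β3 stroke at J1
β4 stroke at Sf1

bond 3 stroke→J1  (Se1 (Se) sets effort on bond)
bond 4 stroke→Sf1  (Sf1 fixes flow; stroke at Sf1)
bond 0 stroke→R1  (J1: bond 3 brought effort, rest push out)
bond 1 stroke→I1  (0-jn J1 has e-setter on 3)
bond 2 stroke→R2  (common-e at J1 fixed by 3)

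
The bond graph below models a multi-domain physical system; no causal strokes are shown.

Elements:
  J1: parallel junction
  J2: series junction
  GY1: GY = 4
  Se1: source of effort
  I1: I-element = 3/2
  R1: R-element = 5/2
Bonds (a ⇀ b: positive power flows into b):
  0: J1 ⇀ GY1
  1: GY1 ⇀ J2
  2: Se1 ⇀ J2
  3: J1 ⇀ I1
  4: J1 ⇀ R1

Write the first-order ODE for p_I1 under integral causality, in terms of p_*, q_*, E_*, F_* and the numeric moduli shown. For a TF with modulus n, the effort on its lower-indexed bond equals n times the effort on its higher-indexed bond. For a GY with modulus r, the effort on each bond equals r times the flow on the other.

b2 →J2  (Se1 (Se) sets effort on bond)
b1 →GY1  (closing 1-jn rule on J2)
b0 →GY1  (GY GY1: same side as bond 1)
b3 →I1  (prefer integral on I1)
b4 →J1  (J1 needs exactly one e-in)

dp_I1/dt = 5*E_Se1/8 - 5*p_I1/3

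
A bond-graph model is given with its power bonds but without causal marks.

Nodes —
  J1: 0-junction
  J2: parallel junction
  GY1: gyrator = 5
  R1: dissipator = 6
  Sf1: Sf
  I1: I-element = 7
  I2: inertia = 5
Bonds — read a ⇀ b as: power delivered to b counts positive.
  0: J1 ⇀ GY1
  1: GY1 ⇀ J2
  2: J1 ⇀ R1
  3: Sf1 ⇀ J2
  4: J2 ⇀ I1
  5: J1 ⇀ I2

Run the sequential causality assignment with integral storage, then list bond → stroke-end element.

#3 →Sf1  (source Sf1 imposes f)
#4 →I1  (prefer integral on I1)
#1 →J2  (closing 0-jn rule on J2)
#0 →J1  (GY GY1: same side as bond 1)
#2 →R1  (common-e at J1 fixed by 0)
#5 →I2  (common-e at J1 fixed by 0)

β0 stroke→J1
β1 stroke→J2
β2 stroke→R1
β3 stroke→Sf1
β4 stroke→I1
β5 stroke→I2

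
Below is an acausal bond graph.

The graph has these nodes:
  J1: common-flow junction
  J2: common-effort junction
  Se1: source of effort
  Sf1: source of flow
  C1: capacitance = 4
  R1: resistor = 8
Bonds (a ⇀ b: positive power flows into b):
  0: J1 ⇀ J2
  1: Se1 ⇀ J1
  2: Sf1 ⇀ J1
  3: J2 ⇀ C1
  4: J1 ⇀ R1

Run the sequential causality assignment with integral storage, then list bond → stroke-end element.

β1 →J1  (Se1 (Se) sets effort on bond)
β2 →Sf1  (Sf1: flow source, stroke at near end)
β0 →J1  (1-jn J1 has f-setter on 2)
β4 →J1  (J1 flow already set via bond 2)
β3 →J2  (closing 0-jn rule on J2)

β0 |J1
β1 |J1
β2 |Sf1
β3 |J2
β4 |J1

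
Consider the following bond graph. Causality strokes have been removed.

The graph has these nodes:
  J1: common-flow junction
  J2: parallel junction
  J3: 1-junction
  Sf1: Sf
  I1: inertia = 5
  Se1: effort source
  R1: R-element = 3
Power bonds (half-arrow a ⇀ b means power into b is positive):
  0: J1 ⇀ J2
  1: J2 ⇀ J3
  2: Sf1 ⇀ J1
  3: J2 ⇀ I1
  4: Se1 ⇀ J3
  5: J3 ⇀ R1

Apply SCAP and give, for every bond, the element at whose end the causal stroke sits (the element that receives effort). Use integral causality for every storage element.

bond 0 stroke→J1
bond 1 stroke→J2
bond 2 stroke→Sf1
bond 3 stroke→I1
bond 4 stroke→J3
bond 5 stroke→J3

b2 stroke at Sf1  (Sf1: flow source, stroke at near end)
b4 stroke at J3  (Se1 (Se) sets effort on bond)
b0 stroke at J1  (J1: bond 2 brought flow, rest push out)
b3 stroke at I1  (I1 outputs flow p/I1)
b1 stroke at J2  (J2 needs exactly one e-in)
b5 stroke at J3  (common-f at J3 fixed by 1)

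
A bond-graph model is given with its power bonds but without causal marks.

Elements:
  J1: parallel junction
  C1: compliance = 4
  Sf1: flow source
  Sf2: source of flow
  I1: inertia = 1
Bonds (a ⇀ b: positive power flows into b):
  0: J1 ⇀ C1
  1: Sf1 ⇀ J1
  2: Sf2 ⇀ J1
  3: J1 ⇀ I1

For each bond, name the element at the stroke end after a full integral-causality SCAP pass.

b0 stroke→J1
b1 stroke→Sf1
b2 stroke→Sf2
b3 stroke→I1

bond 1 stroke→Sf1  (Sf1 fixes flow; stroke at Sf1)
bond 2 stroke→Sf2  (Sf2 fixes flow; stroke at Sf2)
bond 0 stroke→J1  (C1: C, integral causality)
bond 3 stroke→I1  (J1: bond 0 brought effort, rest push out)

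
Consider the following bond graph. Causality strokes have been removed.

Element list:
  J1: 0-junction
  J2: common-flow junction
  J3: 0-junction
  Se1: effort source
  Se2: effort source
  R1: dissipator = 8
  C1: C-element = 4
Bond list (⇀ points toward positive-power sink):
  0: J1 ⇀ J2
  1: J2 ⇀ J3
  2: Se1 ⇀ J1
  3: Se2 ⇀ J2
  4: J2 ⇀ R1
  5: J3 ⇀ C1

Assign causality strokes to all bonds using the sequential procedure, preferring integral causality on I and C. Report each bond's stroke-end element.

β0 stroke at J2
β1 stroke at J2
β2 stroke at J1
β3 stroke at J2
β4 stroke at R1
β5 stroke at J3

bond 2 stroke at J1  (source Se1 imposes e)
bond 3 stroke at J2  (Se2: effort source, stroke at far end)
bond 0 stroke at J2  (common-e at J1 fixed by 2)
bond 5 stroke at J3  (C1 outputs effort q/C1)
bond 1 stroke at J2  (J3: bond 5 brought effort, rest push out)
bond 4 stroke at R1  (J2 needs exactly one f-in)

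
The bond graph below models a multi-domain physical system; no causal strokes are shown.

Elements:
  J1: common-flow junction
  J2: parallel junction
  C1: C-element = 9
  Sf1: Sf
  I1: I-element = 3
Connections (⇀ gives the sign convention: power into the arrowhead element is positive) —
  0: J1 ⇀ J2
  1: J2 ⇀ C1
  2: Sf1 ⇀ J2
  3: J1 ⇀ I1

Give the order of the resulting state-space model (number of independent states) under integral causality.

2  (C1, I1 all integral)

bond 2 stroke at Sf1  (Sf1 fixes flow; stroke at Sf1)
bond 1 stroke at J2  (prefer integral on C1)
bond 0 stroke at J1  (common-e at J2 fixed by 1)
bond 3 stroke at I1  (only one flow-in slot at J1)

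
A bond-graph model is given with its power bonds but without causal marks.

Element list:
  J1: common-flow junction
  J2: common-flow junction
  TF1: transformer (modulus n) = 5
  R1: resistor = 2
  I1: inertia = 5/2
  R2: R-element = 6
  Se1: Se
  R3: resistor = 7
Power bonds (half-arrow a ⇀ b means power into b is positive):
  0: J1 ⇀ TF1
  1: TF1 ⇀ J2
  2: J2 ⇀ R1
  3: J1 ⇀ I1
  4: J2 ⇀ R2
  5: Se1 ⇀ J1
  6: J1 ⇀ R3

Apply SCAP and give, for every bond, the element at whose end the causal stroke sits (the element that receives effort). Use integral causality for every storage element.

β5 →J1  (source Se1 imposes e)
β3 →I1  (prefer integral on I1)
β0 →J1  (common-f at J1 fixed by 3)
β6 →J1  (common-f at J1 fixed by 3)
β1 →TF1  (TF1: transformer flips bond 0)
β2 →J2  (common-f at J2 fixed by 1)
β4 →J2  (1-jn J2 has f-setter on 1)

#0 |J1
#1 |TF1
#2 |J2
#3 |I1
#4 |J2
#5 |J1
#6 |J1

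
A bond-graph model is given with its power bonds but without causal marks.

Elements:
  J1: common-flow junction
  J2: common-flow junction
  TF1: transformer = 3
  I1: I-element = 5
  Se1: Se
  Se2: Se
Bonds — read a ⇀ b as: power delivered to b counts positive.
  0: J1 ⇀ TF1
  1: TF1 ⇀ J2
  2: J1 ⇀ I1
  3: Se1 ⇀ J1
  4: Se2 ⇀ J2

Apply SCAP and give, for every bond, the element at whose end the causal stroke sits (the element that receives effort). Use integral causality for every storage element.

β3 stroke at J1  (Se1 fixes effort; stroke away)
β4 stroke at J2  (Se2: effort source, stroke at far end)
β1 stroke at TF1  (only one flow-in slot at J2)
β0 stroke at J1  (TF1 one-in-one-out from 1)
β2 stroke at I1  (J1: last free bond brings flow in)

#0 |J1
#1 |TF1
#2 |I1
#3 |J1
#4 |J2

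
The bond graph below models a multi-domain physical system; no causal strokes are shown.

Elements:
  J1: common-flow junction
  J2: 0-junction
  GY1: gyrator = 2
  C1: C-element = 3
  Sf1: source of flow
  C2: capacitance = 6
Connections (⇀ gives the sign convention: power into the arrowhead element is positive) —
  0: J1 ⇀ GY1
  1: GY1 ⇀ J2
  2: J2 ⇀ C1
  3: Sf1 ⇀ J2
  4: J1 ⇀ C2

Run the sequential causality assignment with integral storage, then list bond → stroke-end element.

β0 |GY1
β1 |GY1
β2 |J2
β3 |Sf1
β4 |J1

bond 3 stroke→Sf1  (source Sf1 imposes f)
bond 2 stroke→J2  (C1: C, integral causality)
bond 1 stroke→GY1  (J2: bond 2 brought effort, rest push out)
bond 0 stroke→GY1  (through GY1, causality inverts; strokes same side of GY1)
bond 4 stroke→J1  (J1 flow already set via bond 0)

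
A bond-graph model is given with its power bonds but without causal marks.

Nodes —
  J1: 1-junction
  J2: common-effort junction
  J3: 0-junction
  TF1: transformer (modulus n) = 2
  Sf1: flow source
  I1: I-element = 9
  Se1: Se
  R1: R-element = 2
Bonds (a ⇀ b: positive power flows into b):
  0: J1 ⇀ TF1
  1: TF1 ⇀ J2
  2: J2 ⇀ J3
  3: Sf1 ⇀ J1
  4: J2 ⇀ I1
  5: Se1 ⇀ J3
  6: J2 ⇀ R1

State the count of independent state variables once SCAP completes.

b3 stroke→Sf1  (Sf1: flow source, stroke at near end)
b5 stroke→J3  (Se1 (Se) sets effort on bond)
b0 stroke→J1  (J1: bond 3 brought flow, rest push out)
b2 stroke→J2  (0-jn J3 has e-setter on 5)
b1 stroke→TF1  (TF1: transformer flips bond 0)
b4 stroke→I1  (common-e at J2 fixed by 2)
b6 stroke→R1  (0-jn J2 has e-setter on 2)

1  (I1 all integral)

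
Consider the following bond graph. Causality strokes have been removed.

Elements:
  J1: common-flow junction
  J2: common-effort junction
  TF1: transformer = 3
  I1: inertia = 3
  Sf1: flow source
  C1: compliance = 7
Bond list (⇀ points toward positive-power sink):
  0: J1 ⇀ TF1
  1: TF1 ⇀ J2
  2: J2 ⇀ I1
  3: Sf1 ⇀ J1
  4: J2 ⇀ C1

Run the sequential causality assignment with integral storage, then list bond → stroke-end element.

#3 |Sf1  (Sf1: flow source, stroke at near end)
#0 |J1  (J1: bond 3 brought flow, rest push out)
#1 |TF1  (TF1: transformer flips bond 0)
#2 |I1  (I1 outputs flow p/I1)
#4 |J2  (J2 needs exactly one e-in)

#0 |J1
#1 |TF1
#2 |I1
#3 |Sf1
#4 |J2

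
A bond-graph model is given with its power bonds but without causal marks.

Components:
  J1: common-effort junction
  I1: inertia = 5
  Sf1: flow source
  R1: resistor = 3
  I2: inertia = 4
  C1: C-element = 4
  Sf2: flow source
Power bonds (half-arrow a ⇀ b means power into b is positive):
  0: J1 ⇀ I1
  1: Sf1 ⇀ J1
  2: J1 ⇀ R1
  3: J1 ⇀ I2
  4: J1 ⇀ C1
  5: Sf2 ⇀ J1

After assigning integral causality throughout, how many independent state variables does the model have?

β1 stroke→Sf1  (Sf1: flow source, stroke at near end)
β5 stroke→Sf2  (Sf2 fixes flow; stroke at Sf2)
β0 stroke→I1  (I1: I, integral causality)
β3 stroke→I2  (I2 outputs flow p/I2)
β4 stroke→J1  (C1 integral (e out))
β2 stroke→R1  (J1 effort already set via bond 4)

3  (C1, I1, I2 all integral)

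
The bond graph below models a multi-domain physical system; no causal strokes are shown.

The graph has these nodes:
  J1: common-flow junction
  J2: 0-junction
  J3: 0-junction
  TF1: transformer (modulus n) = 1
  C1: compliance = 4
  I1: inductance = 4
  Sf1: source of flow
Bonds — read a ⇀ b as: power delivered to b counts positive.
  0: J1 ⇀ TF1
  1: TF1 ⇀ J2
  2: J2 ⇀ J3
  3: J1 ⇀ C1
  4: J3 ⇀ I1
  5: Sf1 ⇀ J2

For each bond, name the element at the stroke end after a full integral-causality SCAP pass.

β5 →Sf1  (Sf1: flow source, stroke at near end)
β3 →J1  (C1: C, integral causality)
β0 →TF1  (J1: last free bond brings flow in)
β1 →J2  (TF1 one-in-one-out from 0)
β2 →J3  (J2: bond 1 brought effort, rest push out)
β4 →I1  (common-e at J3 fixed by 2)

bond 0 stroke at TF1
bond 1 stroke at J2
bond 2 stroke at J3
bond 3 stroke at J1
bond 4 stroke at I1
bond 5 stroke at Sf1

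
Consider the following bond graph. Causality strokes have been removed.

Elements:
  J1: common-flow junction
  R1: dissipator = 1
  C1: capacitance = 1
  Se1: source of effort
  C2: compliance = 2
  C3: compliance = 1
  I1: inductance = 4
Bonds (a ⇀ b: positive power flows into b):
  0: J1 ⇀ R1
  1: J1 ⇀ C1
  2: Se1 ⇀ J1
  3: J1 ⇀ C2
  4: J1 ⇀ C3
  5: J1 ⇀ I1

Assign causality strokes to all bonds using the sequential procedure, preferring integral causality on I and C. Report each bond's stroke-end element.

β2 stroke at J1  (Se1 (Se) sets effort on bond)
β1 stroke at J1  (C1 integral (e out))
β3 stroke at J1  (C2: C, integral causality)
β4 stroke at J1  (C3 integral (e out))
β5 stroke at I1  (I1: I, integral causality)
β0 stroke at J1  (1-jn J1 has f-setter on 5)

β0 |J1
β1 |J1
β2 |J1
β3 |J1
β4 |J1
β5 |I1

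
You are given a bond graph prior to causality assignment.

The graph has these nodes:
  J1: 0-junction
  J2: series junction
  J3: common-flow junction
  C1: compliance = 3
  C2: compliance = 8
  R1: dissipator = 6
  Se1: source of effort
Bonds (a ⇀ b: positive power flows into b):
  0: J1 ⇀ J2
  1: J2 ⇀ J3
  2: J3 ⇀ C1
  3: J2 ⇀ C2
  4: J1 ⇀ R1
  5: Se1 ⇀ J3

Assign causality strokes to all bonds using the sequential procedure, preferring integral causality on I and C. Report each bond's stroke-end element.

#5 stroke at J3  (Se1 fixes effort; stroke away)
#2 stroke at J3  (C1: C, integral causality)
#1 stroke at J2  (J3: last free bond brings flow in)
#3 stroke at J2  (prefer integral on C2)
#0 stroke at J1  (J2 needs exactly one f-in)
#4 stroke at R1  (J1 effort already set via bond 0)

bond 0 |J1
bond 1 |J2
bond 2 |J3
bond 3 |J2
bond 4 |R1
bond 5 |J3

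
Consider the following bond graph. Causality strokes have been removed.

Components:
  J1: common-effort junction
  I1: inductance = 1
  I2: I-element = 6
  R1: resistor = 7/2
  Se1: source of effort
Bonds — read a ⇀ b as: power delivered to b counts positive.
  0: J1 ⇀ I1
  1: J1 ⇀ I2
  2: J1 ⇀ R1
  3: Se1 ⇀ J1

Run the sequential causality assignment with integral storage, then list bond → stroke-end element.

#3 →J1  (source Se1 imposes e)
#0 →I1  (common-e at J1 fixed by 3)
#1 →I2  (0-jn J1 has e-setter on 3)
#2 →R1  (0-jn J1 has e-setter on 3)

β0 |I1
β1 |I2
β2 |R1
β3 |J1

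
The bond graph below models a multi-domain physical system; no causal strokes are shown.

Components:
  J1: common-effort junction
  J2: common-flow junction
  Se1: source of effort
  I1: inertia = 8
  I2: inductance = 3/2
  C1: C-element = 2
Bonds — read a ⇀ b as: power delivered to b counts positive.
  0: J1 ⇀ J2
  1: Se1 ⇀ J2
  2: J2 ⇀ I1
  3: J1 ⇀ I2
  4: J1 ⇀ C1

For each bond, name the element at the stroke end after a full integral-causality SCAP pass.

b1 →J2  (Se1 (Se) sets effort on bond)
b2 →I1  (I1 integral (f out))
b0 →J2  (J2: bond 2 brought flow, rest push out)
b3 →I2  (prefer integral on I2)
b4 →J1  (closing 0-jn rule on J1)

β0 stroke at J2
β1 stroke at J2
β2 stroke at I1
β3 stroke at I2
β4 stroke at J1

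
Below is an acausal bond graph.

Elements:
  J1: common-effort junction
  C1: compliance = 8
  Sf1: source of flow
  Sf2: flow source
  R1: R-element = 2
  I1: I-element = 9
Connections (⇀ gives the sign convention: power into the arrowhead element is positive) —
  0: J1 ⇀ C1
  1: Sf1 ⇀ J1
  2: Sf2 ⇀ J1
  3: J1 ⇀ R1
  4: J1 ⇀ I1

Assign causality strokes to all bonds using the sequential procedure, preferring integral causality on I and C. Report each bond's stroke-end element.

b1 stroke at Sf1  (Sf1 (Sf) sets flow on bond)
b2 stroke at Sf2  (source Sf2 imposes f)
b0 stroke at J1  (C1: C, integral causality)
b3 stroke at R1  (common-e at J1 fixed by 0)
b4 stroke at I1  (J1 effort already set via bond 0)

#0 →J1
#1 →Sf1
#2 →Sf2
#3 →R1
#4 →I1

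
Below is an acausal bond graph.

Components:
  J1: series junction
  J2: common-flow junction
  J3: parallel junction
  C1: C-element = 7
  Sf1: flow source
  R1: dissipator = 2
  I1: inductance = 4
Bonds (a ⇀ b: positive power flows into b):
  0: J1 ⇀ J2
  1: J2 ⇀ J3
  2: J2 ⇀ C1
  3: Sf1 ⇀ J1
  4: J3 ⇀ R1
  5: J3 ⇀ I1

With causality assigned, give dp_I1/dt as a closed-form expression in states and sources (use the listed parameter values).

β3 stroke at Sf1  (Sf1: flow source, stroke at near end)
β0 stroke at J1  (J1: bond 3 brought flow, rest push out)
β1 stroke at J2  (J2: bond 0 brought flow, rest push out)
β2 stroke at J2  (common-f at J2 fixed by 0)
β5 stroke at I1  (prefer integral on I1)
β4 stroke at J3  (J3: last free bond brings effort in)

dp_I1/dt = 2*F_Sf1 - p_I1/2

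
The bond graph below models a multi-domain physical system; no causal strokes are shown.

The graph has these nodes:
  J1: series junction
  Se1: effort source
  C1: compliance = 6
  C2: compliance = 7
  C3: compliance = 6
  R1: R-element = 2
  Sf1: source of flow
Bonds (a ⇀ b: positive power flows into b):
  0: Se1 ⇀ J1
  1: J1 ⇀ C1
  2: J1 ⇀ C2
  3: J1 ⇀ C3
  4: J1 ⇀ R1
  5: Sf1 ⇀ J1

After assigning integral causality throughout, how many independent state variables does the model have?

bond 0 stroke at J1  (Se1 fixes effort; stroke away)
bond 5 stroke at Sf1  (Sf1: flow source, stroke at near end)
bond 1 stroke at J1  (J1 flow already set via bond 5)
bond 2 stroke at J1  (J1 flow already set via bond 5)
bond 3 stroke at J1  (J1: bond 5 brought flow, rest push out)
bond 4 stroke at J1  (common-f at J1 fixed by 5)

3  (C1, C2, C3 all integral)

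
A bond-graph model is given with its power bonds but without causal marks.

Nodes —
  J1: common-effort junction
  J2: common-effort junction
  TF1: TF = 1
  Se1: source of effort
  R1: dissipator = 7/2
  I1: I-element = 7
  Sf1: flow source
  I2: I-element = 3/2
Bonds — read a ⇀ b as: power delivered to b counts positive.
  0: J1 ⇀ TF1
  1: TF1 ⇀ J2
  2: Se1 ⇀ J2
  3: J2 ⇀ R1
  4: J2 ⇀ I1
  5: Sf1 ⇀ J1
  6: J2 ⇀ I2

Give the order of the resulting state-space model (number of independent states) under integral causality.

2  (I1, I2 all integral)

β2 |J2  (Se1 (Se) sets effort on bond)
β5 |Sf1  (source Sf1 imposes f)
β0 |J1  (only one effort-in slot at J1)
β1 |TF1  (J2 effort already set via bond 2)
β3 |R1  (J2 effort already set via bond 2)
β4 |I1  (J2: bond 2 brought effort, rest push out)
β6 |I2  (J2: bond 2 brought effort, rest push out)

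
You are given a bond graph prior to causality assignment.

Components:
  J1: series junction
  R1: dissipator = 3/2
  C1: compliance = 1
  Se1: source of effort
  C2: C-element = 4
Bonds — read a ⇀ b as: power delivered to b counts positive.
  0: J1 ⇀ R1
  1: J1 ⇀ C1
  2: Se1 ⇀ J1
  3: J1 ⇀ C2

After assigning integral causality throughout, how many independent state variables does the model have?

β2 stroke→J1  (Se1 fixes effort; stroke away)
β1 stroke→J1  (C1: C, integral causality)
β3 stroke→J1  (C2: C, integral causality)
β0 stroke→R1  (J1 needs exactly one f-in)

2  (C1, C2 all integral)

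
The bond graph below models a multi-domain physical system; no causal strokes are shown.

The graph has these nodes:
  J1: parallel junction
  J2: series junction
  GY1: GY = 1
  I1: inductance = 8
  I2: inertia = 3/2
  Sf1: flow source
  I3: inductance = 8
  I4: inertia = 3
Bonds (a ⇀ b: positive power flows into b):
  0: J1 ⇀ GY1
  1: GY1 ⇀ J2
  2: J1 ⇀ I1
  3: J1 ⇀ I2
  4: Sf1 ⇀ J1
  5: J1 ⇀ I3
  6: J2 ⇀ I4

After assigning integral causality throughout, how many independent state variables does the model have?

4  (I1, I2, I3, I4 all integral)

bond 4 →Sf1  (source Sf1 imposes f)
bond 2 →I1  (I1 outputs flow p/I1)
bond 3 →I2  (prefer integral on I2)
bond 5 →I3  (prefer integral on I3)
bond 0 →J1  (J1 needs exactly one e-in)
bond 1 →J2  (through GY1, causality inverts; strokes same side of GY1)
bond 6 →I4  (J2: last free bond brings flow in)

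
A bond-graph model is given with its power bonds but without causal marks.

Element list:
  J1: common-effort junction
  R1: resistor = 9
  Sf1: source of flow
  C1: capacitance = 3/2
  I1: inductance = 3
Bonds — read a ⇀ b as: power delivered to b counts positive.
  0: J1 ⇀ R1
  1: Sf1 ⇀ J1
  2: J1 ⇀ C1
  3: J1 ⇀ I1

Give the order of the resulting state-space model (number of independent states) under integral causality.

2  (C1, I1 all integral)

#1 stroke→Sf1  (Sf1 fixes flow; stroke at Sf1)
#2 stroke→J1  (C1 outputs effort q/C1)
#0 stroke→R1  (J1 effort already set via bond 2)
#3 stroke→I1  (J1 effort already set via bond 2)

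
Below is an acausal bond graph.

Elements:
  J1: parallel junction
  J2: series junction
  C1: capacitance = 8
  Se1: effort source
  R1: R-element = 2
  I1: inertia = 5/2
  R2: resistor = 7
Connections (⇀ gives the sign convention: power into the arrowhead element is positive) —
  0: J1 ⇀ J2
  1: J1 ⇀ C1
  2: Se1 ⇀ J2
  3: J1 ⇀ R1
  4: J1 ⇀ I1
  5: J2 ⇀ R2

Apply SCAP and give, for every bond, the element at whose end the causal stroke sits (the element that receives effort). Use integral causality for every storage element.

#0 stroke→J2
#1 stroke→J1
#2 stroke→J2
#3 stroke→R1
#4 stroke→I1
#5 stroke→R2

#2 |J2  (Se1: effort source, stroke at far end)
#1 |J1  (prefer integral on C1)
#0 |J2  (J1 effort already set via bond 1)
#3 |R1  (0-jn J1 has e-setter on 1)
#4 |I1  (0-jn J1 has e-setter on 1)
#5 |R2  (only one flow-in slot at J2)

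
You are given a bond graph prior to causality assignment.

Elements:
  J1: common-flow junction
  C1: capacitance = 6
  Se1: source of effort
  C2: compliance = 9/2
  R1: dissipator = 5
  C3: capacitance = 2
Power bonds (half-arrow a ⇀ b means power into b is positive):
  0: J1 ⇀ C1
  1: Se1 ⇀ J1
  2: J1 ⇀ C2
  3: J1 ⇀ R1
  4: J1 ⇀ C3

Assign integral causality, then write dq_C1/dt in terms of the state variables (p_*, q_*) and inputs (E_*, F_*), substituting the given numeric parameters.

b1 stroke→J1  (source Se1 imposes e)
b0 stroke→J1  (prefer integral on C1)
b2 stroke→J1  (C2 outputs effort q/C2)
b4 stroke→J1  (C3 outputs effort q/C3)
b3 stroke→R1  (J1 needs exactly one f-in)

dq_C1/dt = E_Se1/5 - q_C1/30 - 2*q_C2/45 - q_C3/10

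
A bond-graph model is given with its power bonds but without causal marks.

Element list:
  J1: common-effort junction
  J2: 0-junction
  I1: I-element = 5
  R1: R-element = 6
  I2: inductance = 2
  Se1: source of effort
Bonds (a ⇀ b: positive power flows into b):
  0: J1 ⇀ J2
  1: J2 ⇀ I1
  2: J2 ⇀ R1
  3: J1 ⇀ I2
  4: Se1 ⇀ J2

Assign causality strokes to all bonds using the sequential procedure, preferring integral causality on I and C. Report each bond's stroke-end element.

β0 stroke→J1
β1 stroke→I1
β2 stroke→R1
β3 stroke→I2
β4 stroke→J2

#4 →J2  (source Se1 imposes e)
#0 →J1  (J2: bond 4 brought effort, rest push out)
#1 →I1  (J2 effort already set via bond 4)
#2 →R1  (J2 effort already set via bond 4)
#3 →I2  (common-e at J1 fixed by 0)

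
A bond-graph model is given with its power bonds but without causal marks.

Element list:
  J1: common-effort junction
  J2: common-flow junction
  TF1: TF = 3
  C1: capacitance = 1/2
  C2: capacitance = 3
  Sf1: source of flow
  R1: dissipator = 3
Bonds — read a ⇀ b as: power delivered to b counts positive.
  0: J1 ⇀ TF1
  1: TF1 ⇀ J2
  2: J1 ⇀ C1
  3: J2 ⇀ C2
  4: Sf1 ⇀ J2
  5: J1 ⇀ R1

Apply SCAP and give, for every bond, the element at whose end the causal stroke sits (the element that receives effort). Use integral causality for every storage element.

β0 stroke→TF1
β1 stroke→J2
β2 stroke→J1
β3 stroke→J2
β4 stroke→Sf1
β5 stroke→R1

β4 →Sf1  (Sf1: flow source, stroke at near end)
β1 →J2  (1-jn J2 has f-setter on 4)
β3 →J2  (J2: bond 4 brought flow, rest push out)
β0 →TF1  (TF TF1: opposite of bond 1)
β2 →J1  (C1 integral (e out))
β5 →R1  (J1 effort already set via bond 2)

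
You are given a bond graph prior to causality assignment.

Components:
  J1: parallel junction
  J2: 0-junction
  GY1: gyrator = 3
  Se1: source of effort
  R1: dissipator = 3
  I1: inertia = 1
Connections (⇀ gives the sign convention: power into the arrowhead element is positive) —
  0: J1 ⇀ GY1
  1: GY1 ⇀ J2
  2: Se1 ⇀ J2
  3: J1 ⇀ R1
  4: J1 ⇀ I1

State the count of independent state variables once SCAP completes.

#2 |J2  (source Se1 imposes e)
#1 |GY1  (J2 effort already set via bond 2)
#0 |GY1  (through GY1, causality inverts; strokes same side of GY1)
#4 |I1  (I1 integral (f out))
#3 |J1  (J1 needs exactly one e-in)

1  (I1 all integral)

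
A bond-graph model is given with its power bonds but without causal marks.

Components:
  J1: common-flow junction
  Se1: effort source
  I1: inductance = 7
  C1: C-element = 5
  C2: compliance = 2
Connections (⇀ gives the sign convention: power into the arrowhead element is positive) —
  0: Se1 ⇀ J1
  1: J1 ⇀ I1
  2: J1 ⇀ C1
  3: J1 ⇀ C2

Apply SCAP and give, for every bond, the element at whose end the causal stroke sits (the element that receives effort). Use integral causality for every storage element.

#0 stroke→J1
#1 stroke→I1
#2 stroke→J1
#3 stroke→J1

b0 stroke at J1  (Se1 (Se) sets effort on bond)
b1 stroke at I1  (I1 integral (f out))
b2 stroke at J1  (J1: bond 1 brought flow, rest push out)
b3 stroke at J1  (common-f at J1 fixed by 1)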